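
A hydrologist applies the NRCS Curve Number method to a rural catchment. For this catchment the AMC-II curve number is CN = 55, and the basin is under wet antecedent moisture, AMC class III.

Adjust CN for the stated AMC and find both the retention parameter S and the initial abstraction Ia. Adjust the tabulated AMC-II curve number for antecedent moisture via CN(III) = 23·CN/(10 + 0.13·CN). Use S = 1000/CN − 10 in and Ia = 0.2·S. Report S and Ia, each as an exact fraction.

CN(III) from CN(II)=55: (23·55)/(10 + 0.13·55) = 25300/343 ≈ 73.761
Max retention: S = 1000/(25300/343) − 10 = 900/253 in (≈ 3.557 in)
Initial abstraction Ia = S/5 = (900/253)/5 = 180/253 ≈ 0.711 in

S = 900/253 in ≈ 3.557 in; Ia = 180/253 in ≈ 0.711 in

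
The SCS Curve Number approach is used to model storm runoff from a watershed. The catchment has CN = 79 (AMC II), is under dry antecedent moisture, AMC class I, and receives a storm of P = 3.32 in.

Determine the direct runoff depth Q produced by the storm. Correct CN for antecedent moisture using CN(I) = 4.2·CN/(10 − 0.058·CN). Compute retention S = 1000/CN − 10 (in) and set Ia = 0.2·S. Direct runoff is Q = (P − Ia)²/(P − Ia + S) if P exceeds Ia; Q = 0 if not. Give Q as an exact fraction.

Dry (AMC I): CN(I) = 4.2·79/(10 − 0.058·79) = (1659/5)/(2709/500) = 7900/129 ≈ 61.240
Retention S: 1000/CN − 10 with CN=61.240 → S = 500/79 ≈ 6.329 in
Ia = 0.2·(500/79) = 100/79 in ≈ 1.266 in
Excess rainfall: 3.320 − 1.266 = 2.054 in; P > Ia so Q > 0
Q = (4057/1975)²/((4057/1975) + 500/79) = (16459249/3900625)/(16557/1975) = 16459249/32700075 in ≈ 0.503 in

Q = 16459249/32700075 in ≈ 0.503 in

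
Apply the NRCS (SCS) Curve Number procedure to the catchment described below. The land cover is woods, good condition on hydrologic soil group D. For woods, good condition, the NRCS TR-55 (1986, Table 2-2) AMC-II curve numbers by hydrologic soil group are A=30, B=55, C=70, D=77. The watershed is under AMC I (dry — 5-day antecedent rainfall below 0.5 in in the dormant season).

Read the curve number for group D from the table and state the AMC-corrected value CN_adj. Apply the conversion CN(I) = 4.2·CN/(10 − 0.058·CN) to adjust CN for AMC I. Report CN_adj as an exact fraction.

NRCS table: woods, good condition, soil group D → CN(II) = 77
CN(I) from CN(II)=77: (4.2·77)/(10 − 0.058·77) = 161700/2767 ≈ 58.439

CN_adj = 161700/2767 ≈ 58.439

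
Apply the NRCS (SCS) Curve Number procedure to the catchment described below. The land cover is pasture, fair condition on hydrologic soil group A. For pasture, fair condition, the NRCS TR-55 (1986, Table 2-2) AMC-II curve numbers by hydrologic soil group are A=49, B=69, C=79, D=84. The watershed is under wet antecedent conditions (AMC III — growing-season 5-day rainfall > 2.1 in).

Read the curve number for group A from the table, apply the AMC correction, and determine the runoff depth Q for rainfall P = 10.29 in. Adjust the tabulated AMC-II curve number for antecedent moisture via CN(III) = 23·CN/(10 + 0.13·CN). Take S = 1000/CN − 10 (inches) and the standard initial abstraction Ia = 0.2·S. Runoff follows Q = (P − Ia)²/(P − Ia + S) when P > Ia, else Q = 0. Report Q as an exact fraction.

NRCS table: pasture, fair condition, soil group A → CN(II) = 49
Adjust CN=49 to AMC III: 23·49/(10 + 0.13·49) → 1127 ÷ (1637/100) = 112700/1637 ≈ 68.845
Max retention: S = 1000/(112700/1637) − 10 = 5100/1127 in (≈ 4.525 in)
Ia = 0.2·(5100/1127) = 1020/1127 in ≈ 0.905 in
Since P=10.290 > Ia=0.905: effective rainfall P−Ia = 1057683/112700 in
Q: (1057683/112700)² ÷ (1567683/112700) = 124299258721/19630874900 in (≈ 6.332 in)

Q = 124299258721/19630874900 in ≈ 6.332 in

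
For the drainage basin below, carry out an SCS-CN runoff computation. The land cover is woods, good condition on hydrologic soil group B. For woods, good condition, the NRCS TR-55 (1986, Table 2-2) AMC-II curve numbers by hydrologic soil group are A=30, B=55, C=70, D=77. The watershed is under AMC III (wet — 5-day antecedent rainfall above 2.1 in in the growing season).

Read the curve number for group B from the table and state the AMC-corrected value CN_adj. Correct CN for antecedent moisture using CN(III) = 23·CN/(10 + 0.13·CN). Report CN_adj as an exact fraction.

CN_adj = 25300/343 ≈ 73.761

NRCS table: woods, good condition, soil group B → CN(II) = 55
Wet (AMC III): CN(III) = 23·55/(10 + 0.13·55) = 1265/(343/20) = 25300/343 ≈ 73.761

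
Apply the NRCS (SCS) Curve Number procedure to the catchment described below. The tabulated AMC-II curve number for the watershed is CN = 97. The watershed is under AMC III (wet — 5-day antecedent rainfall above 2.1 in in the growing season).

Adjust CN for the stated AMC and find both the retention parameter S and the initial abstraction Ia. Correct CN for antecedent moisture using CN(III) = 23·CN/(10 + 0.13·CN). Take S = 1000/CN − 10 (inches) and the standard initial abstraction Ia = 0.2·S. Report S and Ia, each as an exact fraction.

S = 300/2231 in ≈ 0.134 in; Ia = 60/2231 in ≈ 0.027 in

Adjust CN=97 to AMC III: 23·97/(10 + 0.13·97) → 2231 ÷ (2261/100) = 223100/2261 ≈ 98.673
S = 1000/(223100/2261) − 10 = 300/2231 in ≈ 0.134 in
Ia = 0.2·(300/2231) = 60/2231 in ≈ 0.027 in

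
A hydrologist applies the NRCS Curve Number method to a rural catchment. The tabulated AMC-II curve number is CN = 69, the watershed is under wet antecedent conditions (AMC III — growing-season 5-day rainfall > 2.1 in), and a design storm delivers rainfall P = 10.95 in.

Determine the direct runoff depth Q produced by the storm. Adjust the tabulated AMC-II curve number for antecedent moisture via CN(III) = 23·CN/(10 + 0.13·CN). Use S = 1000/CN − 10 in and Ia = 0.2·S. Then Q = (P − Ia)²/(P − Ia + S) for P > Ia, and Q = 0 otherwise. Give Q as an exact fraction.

Q = 112327533409/12605636220 in ≈ 8.911 in

CN(III) from CN(II)=69: (23·69)/(10 + 0.13·69) = 158700/1897 ≈ 83.658
Max retention: S = 1000/(158700/1897) − 10 = 3100/1587 in (≈ 1.953 in)
Ia = 0.2·(3100/1587) = 620/1587 in ≈ 0.391 in
Since P=10.950 > Ia=0.391: effective rainfall P−Ia = 335153/31740 in
Runoff Q = (P−Ia)²/(P−Ia+S) = (10.559)²/(10.559+1.953) = 112327533409/12605636220 ≈ 8.911 in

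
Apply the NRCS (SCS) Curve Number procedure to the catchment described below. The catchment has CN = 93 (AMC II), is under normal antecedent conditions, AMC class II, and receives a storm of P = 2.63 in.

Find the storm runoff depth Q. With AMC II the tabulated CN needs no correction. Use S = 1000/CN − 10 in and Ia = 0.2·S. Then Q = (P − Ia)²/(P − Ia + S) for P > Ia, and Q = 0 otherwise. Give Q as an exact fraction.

Q = 531717481/279548700 in ≈ 1.902 in

AMC II — tabulated CN = 93 applies directly.
Retention S: 1000/CN − 10 with CN=93.000 → S = 70/93 ≈ 0.753 in
Initial abstraction Ia = S/5 = (70/93)/5 = 14/93 ≈ 0.151 in
Since P=2.630 > Ia=0.151: effective rainfall P−Ia = 23059/9300 in
Q = (23059/9300)²/((23059/9300) + 70/93) = (531717481/86490000)/(30059/9300) = 531717481/279548700 in ≈ 1.902 in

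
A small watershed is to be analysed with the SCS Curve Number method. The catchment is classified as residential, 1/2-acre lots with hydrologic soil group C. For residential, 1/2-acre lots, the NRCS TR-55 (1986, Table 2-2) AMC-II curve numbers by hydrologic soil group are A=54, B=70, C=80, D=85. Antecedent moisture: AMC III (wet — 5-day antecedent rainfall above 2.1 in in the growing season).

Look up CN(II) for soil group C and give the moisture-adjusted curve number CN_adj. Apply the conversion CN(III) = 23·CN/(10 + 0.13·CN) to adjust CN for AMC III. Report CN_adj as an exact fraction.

NRCS table: residential, 1/2-acre lots, soil group C → CN(II) = 80
CN(III) from CN(II)=80: (23·80)/(10 + 0.13·80) = 4600/51 ≈ 90.196

CN_adj = 4600/51 ≈ 90.196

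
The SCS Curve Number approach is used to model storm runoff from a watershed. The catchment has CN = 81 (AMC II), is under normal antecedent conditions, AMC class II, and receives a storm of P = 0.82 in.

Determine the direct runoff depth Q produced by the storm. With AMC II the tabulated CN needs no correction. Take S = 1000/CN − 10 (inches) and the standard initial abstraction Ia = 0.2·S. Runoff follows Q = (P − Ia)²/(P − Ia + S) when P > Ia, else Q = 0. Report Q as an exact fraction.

CN(II) = 81; AMC II needs no correction.
Retention S: 1000/CN − 10 with CN=81.000 → S = 190/81 ≈ 2.346 in
Ia = 0.2S: 0.2·2.346 = 0.469 in (exactly 38/81)
Since P=0.820 > Ia=0.469: effective rainfall P−Ia = 1421/4050 in
Q = (1421/4050)²/((1421/4050) + 190/81) = (2019241/16402500)/(10921/4050) = 2019241/44230050 in ≈ 0.046 in

Q = 2019241/44230050 in ≈ 0.046 in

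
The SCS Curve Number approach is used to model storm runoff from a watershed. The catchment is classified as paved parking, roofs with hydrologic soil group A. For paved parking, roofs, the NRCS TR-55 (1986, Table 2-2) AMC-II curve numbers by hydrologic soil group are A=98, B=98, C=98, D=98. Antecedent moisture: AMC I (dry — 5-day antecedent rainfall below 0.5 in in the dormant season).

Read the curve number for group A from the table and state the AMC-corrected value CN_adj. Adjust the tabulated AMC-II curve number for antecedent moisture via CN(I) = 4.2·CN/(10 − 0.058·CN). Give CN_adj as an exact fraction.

NRCS table: paved parking, roofs, soil group A → CN(II) = 98
Dry (AMC I): CN(I) = 4.2·98/(10 − 0.058·98) = (2058/5)/(1079/250) = 102900/1079 ≈ 95.366

CN_adj = 102900/1079 ≈ 95.366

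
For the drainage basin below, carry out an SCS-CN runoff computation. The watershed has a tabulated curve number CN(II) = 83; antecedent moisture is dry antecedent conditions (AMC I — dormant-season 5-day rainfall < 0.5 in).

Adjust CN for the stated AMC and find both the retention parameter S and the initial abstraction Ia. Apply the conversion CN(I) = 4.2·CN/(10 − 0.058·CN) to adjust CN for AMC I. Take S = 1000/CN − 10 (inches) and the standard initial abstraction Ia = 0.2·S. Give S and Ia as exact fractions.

S = 8500/1743 in ≈ 4.877 in; Ia = 1700/1743 in ≈ 0.975 in

Adjust CN=83 to AMC I: 4.2·83/(10 − 0.058·83) → (1743/5) ÷ (2593/500) = 174300/2593 ≈ 67.219
Max retention: S = 1000/(174300/2593) − 10 = 8500/1743 in (≈ 4.877 in)
Ia = 0.2·(8500/1743) = 1700/1743 in ≈ 0.975 in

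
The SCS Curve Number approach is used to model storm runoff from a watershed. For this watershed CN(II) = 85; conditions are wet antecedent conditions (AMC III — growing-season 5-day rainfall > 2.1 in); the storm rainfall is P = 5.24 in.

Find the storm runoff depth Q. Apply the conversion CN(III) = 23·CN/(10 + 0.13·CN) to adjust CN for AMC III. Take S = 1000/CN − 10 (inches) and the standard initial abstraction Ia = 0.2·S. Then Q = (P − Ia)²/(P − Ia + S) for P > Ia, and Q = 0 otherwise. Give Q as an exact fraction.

Q = 2472177841/559335275 in ≈ 4.420 in

Adjust CN=85 to AMC III: 23·85/(10 + 0.13·85) → 1955 ÷ (421/20) = 39100/421 ≈ 92.874
Retention S: 1000/CN − 10 with CN=92.874 → S = 300/391 ≈ 0.767 in
Initial abstraction Ia = S/5 = (300/391)/5 = 60/391 ≈ 0.153 in
Excess rainfall: 5.240 − 0.153 = 5.087 in; P > Ia so Q > 0
Q = (49721/9775)²/((49721/9775) + 300/391) = (2472177841/95550625)/(57221/9775) = 2472177841/559335275 in ≈ 4.420 in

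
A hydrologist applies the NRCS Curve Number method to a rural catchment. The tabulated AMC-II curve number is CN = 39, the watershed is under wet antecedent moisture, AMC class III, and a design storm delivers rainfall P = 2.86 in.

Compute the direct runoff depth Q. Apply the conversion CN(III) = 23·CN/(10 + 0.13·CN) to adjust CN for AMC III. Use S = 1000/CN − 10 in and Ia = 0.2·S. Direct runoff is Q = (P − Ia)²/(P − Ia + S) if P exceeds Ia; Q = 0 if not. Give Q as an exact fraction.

Q = 4525387441/16696354350 in ≈ 0.271 in

Adjust CN=39 to AMC III: 23·39/(10 + 0.13·39) → 897 ÷ (1507/100) = 89700/1507 ≈ 59.522
S = 1000/(89700/1507) − 10 = 6100/897 in ≈ 6.800 in
Ia = 0.2S: 0.2·6.800 = 1.360 in (exactly 1220/897)
Since P=2.860 > Ia=1.360: effective rainfall P−Ia = 67271/44850 in
Q = (67271/44850)²/((67271/44850) + 6100/897) = (4525387441/2011522500)/(372271/44850) = 4525387441/16696354350 in ≈ 0.271 in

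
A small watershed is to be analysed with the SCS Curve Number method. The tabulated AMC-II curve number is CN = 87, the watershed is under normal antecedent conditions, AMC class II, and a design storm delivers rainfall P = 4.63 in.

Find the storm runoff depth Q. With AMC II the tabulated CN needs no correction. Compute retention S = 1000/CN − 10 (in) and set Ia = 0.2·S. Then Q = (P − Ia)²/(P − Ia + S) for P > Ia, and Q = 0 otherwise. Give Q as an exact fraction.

CN(II) = 87; AMC II needs no correction.
Retention S: 1000/CN − 10 with CN=87.000 → S = 130/87 ≈ 1.494 in
Ia = 0.2S: 0.2·1.494 = 0.299 in (exactly 26/87)
Since P=4.630 > Ia=0.299: effective rainfall P−Ia = 37681/8700 in
Runoff Q = (P−Ia)²/(P−Ia+S) = (4.331)²/(4.331+1.494) = 1419857761/440924700 ≈ 3.220 in

Q = 1419857761/440924700 in ≈ 3.220 in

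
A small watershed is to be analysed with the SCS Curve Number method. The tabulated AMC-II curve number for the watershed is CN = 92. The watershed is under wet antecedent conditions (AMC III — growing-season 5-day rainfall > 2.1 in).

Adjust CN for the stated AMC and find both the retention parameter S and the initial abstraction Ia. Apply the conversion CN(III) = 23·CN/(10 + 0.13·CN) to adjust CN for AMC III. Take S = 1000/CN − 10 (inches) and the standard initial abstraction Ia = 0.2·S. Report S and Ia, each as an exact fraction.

S = 200/529 in ≈ 0.378 in; Ia = 40/529 in ≈ 0.076 in

Adjust CN=92 to AMC III: 23·92/(10 + 0.13·92) → 2116 ÷ (549/25) = 52900/549 ≈ 96.357
Retention S: 1000/CN − 10 with CN=96.357 → S = 200/529 ≈ 0.378 in
Ia = 0.2S: 0.2·0.378 = 0.076 in (exactly 40/529)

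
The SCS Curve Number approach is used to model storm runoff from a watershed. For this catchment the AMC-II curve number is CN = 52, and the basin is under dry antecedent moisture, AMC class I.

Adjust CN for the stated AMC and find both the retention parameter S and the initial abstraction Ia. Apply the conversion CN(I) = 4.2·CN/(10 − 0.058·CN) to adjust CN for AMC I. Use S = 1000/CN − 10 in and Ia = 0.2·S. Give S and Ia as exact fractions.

Dry (AMC I): CN(I) = 4.2·52/(10 − 0.058·52) = (1092/5)/(873/125) = 9100/291 ≈ 31.271
Max retention: S = 1000/(9100/291) − 10 = 2000/91 in (≈ 21.978 in)
Ia = 0.2·(2000/91) = 400/91 in ≈ 4.396 in

S = 2000/91 in ≈ 21.978 in; Ia = 400/91 in ≈ 4.396 in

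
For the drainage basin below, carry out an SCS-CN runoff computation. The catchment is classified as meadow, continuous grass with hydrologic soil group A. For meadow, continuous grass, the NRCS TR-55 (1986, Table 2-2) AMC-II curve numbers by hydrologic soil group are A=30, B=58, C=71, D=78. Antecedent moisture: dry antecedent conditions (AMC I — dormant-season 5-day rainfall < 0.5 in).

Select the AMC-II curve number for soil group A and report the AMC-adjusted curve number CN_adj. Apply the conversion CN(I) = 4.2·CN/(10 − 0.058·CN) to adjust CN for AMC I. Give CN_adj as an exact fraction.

CN_adj = 900/59 ≈ 15.254

NRCS table: meadow, continuous grass, soil group A → CN(II) = 30
Adjust CN=30 to AMC I: 4.2·30/(10 − 0.058·30) → 126 ÷ (413/50) = 900/59 ≈ 15.254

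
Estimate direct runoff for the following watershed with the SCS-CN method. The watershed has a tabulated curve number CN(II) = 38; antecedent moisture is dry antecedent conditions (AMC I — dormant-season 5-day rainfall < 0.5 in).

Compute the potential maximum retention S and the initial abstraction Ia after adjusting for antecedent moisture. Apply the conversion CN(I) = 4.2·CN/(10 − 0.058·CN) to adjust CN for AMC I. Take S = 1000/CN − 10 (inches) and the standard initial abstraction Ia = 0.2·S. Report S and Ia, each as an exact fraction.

Adjust CN=38 to AMC I: 4.2·38/(10 − 0.058·38) → (798/5) ÷ (1949/250) = 39900/1949 ≈ 20.472
Retention S: 1000/CN − 10 with CN=20.472 → S = 15500/399 ≈ 38.847 in
Initial abstraction Ia = S/5 = (15500/399)/5 = 3100/399 ≈ 7.769 in

S = 15500/399 in ≈ 38.847 in; Ia = 3100/399 in ≈ 7.769 in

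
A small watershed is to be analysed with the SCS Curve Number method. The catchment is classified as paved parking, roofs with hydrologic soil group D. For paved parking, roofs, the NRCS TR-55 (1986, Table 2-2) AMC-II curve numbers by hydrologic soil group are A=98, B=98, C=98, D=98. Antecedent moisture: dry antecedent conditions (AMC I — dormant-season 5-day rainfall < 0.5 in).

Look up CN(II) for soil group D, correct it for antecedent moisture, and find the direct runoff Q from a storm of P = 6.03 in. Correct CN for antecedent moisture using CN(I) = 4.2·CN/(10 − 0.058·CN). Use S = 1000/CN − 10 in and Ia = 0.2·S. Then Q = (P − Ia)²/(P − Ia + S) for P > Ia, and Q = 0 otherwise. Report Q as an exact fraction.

NRCS table: paved parking, roofs, soil group D → CN(II) = 98
Dry (AMC I): CN(I) = 4.2·98/(10 − 0.058·98) = (2058/5)/(1079/250) = 102900/1079 ≈ 95.366
S = 1000/(102900/1079) − 10 = 500/1029 in ≈ 0.486 in
Ia = 0.2·(500/1029) = 100/1029 in ≈ 0.097 in
Excess rainfall: 6.030 − 0.097 = 5.933 in; P > Ia so Q > 0
Q: (610487/102900)² ÷ (660487/102900) = 372694377169/67964112300 in (≈ 5.484 in)

Q = 372694377169/67964112300 in ≈ 5.484 in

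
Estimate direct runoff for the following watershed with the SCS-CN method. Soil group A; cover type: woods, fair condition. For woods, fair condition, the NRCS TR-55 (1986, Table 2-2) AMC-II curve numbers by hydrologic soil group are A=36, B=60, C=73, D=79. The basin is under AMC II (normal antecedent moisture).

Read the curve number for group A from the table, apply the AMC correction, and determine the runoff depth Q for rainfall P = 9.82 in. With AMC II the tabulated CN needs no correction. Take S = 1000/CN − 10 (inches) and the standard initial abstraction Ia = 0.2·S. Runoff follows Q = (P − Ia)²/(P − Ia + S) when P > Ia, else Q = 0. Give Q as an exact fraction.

Q = 7946761/4868550 in ≈ 1.632 in

NRCS table: woods, fair condition, soil group A → CN(II) = 36
CN(II) = 36; AMC II needs no correction.
Max retention: S = 1000/36 − 10 = 160/9 in (≈ 17.778 in)
Ia = 0.2S: 0.2·17.778 = 3.556 in (exactly 32/9)
Since P=9.820 > Ia=3.556: effective rainfall P−Ia = 2819/450 in
Q = (2819/450)²/((2819/450) + 160/9) = (7946761/202500)/(10819/450) = 7946761/4868550 in ≈ 1.632 in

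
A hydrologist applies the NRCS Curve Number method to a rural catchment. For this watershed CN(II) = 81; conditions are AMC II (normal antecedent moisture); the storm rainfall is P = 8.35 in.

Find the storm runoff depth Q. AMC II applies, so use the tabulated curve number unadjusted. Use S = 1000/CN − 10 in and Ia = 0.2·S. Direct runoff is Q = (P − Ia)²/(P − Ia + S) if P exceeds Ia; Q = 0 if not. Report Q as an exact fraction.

CN(II) = 81; AMC II needs no correction.
Max retention: S = 1000/81 − 10 = 190/81 in (≈ 2.346 in)
Initial abstraction Ia = S/5 = (190/81)/5 = 38/81 ≈ 0.469 in
Excess rainfall: 8.350 − 0.469 = 7.881 in; P > Ia so Q > 0
Q = (12767/1620)²/((12767/1620) + 190/81) = (162996289/2624400)/(16567/1620) = 162996289/26838540 in ≈ 6.073 in

Q = 162996289/26838540 in ≈ 6.073 in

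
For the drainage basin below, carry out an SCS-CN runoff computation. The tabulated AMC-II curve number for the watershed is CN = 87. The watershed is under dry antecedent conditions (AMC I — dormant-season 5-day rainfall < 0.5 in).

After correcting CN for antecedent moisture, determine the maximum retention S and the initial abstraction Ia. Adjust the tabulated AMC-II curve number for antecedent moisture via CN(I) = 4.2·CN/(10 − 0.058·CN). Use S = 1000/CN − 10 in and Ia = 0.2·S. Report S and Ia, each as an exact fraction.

S = 6500/1827 in ≈ 3.558 in; Ia = 1300/1827 in ≈ 0.712 in

Adjust CN=87 to AMC I: 4.2·87/(10 − 0.058·87) → (1827/5) ÷ (2477/500) = 182700/2477 ≈ 73.759
S = 1000/(182700/2477) − 10 = 6500/1827 in ≈ 3.558 in
Initial abstraction Ia = S/5 = (6500/1827)/5 = 1300/1827 ≈ 0.712 in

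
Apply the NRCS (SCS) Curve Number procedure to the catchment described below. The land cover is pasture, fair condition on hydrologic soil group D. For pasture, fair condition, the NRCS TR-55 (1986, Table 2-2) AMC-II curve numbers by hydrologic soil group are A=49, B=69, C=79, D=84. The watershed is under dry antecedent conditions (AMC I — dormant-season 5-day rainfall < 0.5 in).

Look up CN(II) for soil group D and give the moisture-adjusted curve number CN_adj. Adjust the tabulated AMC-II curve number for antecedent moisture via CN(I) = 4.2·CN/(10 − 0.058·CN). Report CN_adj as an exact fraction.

CN_adj = 44100/641 ≈ 68.799

NRCS table: pasture, fair condition, soil group D → CN(II) = 84
Dry (AMC I): CN(I) = 4.2·84/(10 − 0.058·84) = (1764/5)/(641/125) = 44100/641 ≈ 68.799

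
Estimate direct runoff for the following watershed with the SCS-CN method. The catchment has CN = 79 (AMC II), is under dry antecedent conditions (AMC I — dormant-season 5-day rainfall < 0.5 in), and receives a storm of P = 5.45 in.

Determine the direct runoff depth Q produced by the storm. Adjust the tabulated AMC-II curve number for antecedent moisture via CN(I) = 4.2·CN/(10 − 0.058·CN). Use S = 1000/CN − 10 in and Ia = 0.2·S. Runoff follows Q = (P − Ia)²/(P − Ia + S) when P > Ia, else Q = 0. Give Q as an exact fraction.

CN(I) from CN(II)=79: (4.2·79)/(10 − 0.058·79) = 7900/129 ≈ 61.240
S = 1000/(7900/129) − 10 = 500/79 in ≈ 6.329 in
Initial abstraction Ia = S/5 = (500/79)/5 = 100/79 ≈ 1.266 in
Since P=5.450 > Ia=1.266: effective rainfall P−Ia = 6611/1580 in
Q = (6611/1580)²/((6611/1580) + 500/79) = (43705321/2496400)/(16611/1580) = 43705321/26245380 in ≈ 1.665 in

Q = 43705321/26245380 in ≈ 1.665 in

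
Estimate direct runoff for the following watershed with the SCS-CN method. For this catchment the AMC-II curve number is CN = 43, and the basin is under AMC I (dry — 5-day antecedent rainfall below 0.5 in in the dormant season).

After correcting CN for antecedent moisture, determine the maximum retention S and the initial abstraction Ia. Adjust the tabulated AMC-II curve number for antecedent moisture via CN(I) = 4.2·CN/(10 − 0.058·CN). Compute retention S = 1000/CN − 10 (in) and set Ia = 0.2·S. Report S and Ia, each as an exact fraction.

S = 9500/301 in ≈ 31.561 in; Ia = 1900/301 in ≈ 6.312 in

Adjust CN=43 to AMC I: 4.2·43/(10 − 0.058·43) → (903/5) ÷ (3753/500) = 30100/1251 ≈ 24.061
Retention S: 1000/CN − 10 with CN=24.061 → S = 9500/301 ≈ 31.561 in
Initial abstraction Ia = S/5 = (9500/301)/5 = 1900/301 ≈ 6.312 in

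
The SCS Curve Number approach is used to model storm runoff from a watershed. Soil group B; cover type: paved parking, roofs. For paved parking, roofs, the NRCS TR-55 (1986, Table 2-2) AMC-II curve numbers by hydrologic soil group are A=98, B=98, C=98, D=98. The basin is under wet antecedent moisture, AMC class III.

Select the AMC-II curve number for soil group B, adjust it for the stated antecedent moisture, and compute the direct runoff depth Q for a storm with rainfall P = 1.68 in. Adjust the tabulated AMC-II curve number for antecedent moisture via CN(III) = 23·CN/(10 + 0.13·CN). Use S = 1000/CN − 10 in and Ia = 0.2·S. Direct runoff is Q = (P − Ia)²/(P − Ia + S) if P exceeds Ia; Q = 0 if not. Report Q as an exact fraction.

Q = 1096711778/694992725 in ≈ 1.578 in

NRCS table: paved parking, roofs, soil group B → CN(II) = 98
Wet (AMC III): CN(III) = 23·98/(10 + 0.13·98) = 2254/(1137/50) = 112700/1137 ≈ 99.120
Retention S: 1000/CN − 10 with CN=99.120 → S = 100/1127 ≈ 0.089 in
Ia = 0.2S: 0.2·0.089 = 0.018 in (exactly 20/1127)
P − Ia = 1.680 − 0.018 = 46834/28175 ≈ 1.662 in (> 0, runoff occurs)
Q: (46834/28175)² ÷ (49334/28175) = 1096711778/694992725 in (≈ 1.578 in)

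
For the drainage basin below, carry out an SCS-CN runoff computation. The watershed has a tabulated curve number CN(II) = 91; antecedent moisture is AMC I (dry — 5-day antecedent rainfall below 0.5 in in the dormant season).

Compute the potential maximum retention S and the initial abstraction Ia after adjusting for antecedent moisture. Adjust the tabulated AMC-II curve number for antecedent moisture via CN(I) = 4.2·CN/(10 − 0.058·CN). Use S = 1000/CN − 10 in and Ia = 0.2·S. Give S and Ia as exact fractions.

S = 1500/637 in ≈ 2.355 in; Ia = 300/637 in ≈ 0.471 in

Dry (AMC I): CN(I) = 4.2·91/(10 − 0.058·91) = (1911/5)/(2361/500) = 63700/787 ≈ 80.940
S = 1000/(63700/787) − 10 = 1500/637 in ≈ 2.355 in
Initial abstraction Ia = S/5 = (1500/637)/5 = 300/637 ≈ 0.471 in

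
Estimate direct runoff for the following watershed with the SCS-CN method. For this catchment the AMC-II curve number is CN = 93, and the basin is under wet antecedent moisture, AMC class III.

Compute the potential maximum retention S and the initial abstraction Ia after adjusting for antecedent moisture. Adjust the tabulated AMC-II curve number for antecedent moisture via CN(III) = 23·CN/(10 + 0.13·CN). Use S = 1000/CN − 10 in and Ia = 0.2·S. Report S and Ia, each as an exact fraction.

Adjust CN=93 to AMC III: 23·93/(10 + 0.13·93) → 2139 ÷ (2209/100) = 213900/2209 ≈ 96.831
Max retention: S = 1000/(213900/2209) − 10 = 700/2139 in (≈ 0.327 in)
Initial abstraction Ia = S/5 = (700/2139)/5 = 140/2139 ≈ 0.065 in

S = 700/2139 in ≈ 0.327 in; Ia = 140/2139 in ≈ 0.065 in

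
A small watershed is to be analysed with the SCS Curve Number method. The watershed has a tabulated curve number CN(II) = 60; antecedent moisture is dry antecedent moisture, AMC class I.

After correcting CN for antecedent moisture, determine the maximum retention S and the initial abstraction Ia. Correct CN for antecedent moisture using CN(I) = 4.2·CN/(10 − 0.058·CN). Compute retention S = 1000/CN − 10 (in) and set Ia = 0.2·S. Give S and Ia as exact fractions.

Adjust CN=60 to AMC I: 4.2·60/(10 − 0.058·60) → 252 ÷ (163/25) = 6300/163 ≈ 38.650
Retention S: 1000/CN − 10 with CN=38.650 → S = 1000/63 ≈ 15.873 in
Ia = 0.2S: 0.2·15.873 = 3.175 in (exactly 200/63)

S = 1000/63 in ≈ 15.873 in; Ia = 200/63 in ≈ 3.175 in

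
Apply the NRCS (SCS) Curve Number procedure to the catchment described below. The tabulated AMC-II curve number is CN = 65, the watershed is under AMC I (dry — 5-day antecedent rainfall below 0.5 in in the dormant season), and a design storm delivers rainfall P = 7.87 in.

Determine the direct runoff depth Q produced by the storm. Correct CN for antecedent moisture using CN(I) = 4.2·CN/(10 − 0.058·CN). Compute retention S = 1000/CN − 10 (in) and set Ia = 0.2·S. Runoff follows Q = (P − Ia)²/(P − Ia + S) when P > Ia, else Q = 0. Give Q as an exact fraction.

Q = 428200249/275702700 in ≈ 1.553 in

Dry (AMC I): CN(I) = 4.2·65/(10 − 0.058·65) = 273/(623/100) = 3900/89 ≈ 43.820
S = 1000/(3900/89) − 10 = 500/39 in ≈ 12.821 in
Ia = 0.2·(500/39) = 100/39 in ≈ 2.564 in
P − Ia = 7.870 − 2.564 = 20693/3900 ≈ 5.306 in (> 0, runoff occurs)
Q = (20693/3900)²/((20693/3900) + 500/39) = (428200249/15210000)/(70693/3900) = 428200249/275702700 in ≈ 1.553 in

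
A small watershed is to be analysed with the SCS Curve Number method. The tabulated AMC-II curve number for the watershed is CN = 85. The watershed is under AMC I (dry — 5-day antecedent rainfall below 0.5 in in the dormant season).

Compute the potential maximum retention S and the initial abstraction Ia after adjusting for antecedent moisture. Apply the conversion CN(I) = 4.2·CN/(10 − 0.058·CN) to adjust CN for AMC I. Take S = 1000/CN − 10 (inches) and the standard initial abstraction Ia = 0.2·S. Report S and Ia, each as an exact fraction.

S = 500/119 in ≈ 4.202 in; Ia = 100/119 in ≈ 0.840 in

CN(I) from CN(II)=85: (4.2·85)/(10 − 0.058·85) = 11900/169 ≈ 70.414
S = 1000/(11900/169) − 10 = 500/119 in ≈ 4.202 in
Ia = 0.2·(500/119) = 100/119 in ≈ 0.840 in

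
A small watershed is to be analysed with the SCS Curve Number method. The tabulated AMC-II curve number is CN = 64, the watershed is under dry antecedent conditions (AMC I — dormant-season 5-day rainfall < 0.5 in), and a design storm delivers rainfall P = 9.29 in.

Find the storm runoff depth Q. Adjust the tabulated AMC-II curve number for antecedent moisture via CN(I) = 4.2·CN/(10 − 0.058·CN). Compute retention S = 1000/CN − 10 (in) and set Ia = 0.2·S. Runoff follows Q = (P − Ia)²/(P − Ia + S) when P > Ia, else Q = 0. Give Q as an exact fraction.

Dry (AMC I): CN(I) = 4.2·64/(10 − 0.058·64) = (1344/5)/(786/125) = 5600/131 ≈ 42.748
Retention S: 1000/CN − 10 with CN=42.748 → S = 375/28 ≈ 13.393 in
Ia = 0.2S: 0.2·13.393 = 2.679 in (exactly 75/28)
Excess rainfall: 9.290 − 2.679 = 6.611 in; P > Ia so Q > 0
Q: (1157/175)² ÷ (14003/700) = 5354596/2450525 in (≈ 2.185 in)

Q = 5354596/2450525 in ≈ 2.185 in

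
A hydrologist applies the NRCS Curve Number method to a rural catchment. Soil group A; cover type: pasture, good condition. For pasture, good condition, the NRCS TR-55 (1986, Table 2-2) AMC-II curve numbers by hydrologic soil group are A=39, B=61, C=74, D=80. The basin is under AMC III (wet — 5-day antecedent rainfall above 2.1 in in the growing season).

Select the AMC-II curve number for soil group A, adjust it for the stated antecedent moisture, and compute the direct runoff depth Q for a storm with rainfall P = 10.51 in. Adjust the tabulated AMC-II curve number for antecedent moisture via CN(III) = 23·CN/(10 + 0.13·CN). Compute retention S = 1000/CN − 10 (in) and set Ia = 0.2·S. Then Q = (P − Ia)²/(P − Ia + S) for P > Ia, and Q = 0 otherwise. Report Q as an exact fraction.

NRCS table: pasture, good condition, soil group A → CN(II) = 39
CN(III) from CN(II)=39: (23·39)/(10 + 0.13·39) = 89700/1507 ≈ 59.522
Max retention: S = 1000/(89700/1507) − 10 = 6100/897 in (≈ 6.800 in)
Ia = 0.2·(6100/897) = 1220/897 in ≈ 1.360 in
Excess rainfall: 10.510 − 1.360 = 9.150 in; P > Ia so Q > 0
Q: (820747/89700)² ÷ (1430747/89700) = 673625638009/128338005900 in (≈ 5.249 in)

Q = 673625638009/128338005900 in ≈ 5.249 in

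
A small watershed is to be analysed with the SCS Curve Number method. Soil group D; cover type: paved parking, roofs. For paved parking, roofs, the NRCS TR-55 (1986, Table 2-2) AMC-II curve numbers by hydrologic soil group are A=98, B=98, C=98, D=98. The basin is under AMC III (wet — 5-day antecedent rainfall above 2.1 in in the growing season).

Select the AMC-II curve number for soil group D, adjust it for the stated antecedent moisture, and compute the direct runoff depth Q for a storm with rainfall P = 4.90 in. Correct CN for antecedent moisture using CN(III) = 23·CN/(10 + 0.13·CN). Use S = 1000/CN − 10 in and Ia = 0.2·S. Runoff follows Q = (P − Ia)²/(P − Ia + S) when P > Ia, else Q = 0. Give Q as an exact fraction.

NRCS table: paved parking, roofs, soil group D → CN(II) = 98
Adjust CN=98 to AMC III: 23·98/(10 + 0.13·98) → 2254 ÷ (1137/50) = 112700/1137 ≈ 99.120
Max retention: S = 1000/(112700/1137) − 10 = 100/1127 in (≈ 0.089 in)
Initial abstraction Ia = S/5 = (100/1127)/5 = 20/1127 ≈ 0.018 in
P − Ia = 4.900 − 0.018 = 55023/11270 ≈ 4.882 in (> 0, runoff occurs)
Q = (55023/11270)²/((55023/11270) + 100/1127) = (3027530529/127012900)/(56023/11270) = 3027530529/631379210 in ≈ 4.795 in

Q = 3027530529/631379210 in ≈ 4.795 in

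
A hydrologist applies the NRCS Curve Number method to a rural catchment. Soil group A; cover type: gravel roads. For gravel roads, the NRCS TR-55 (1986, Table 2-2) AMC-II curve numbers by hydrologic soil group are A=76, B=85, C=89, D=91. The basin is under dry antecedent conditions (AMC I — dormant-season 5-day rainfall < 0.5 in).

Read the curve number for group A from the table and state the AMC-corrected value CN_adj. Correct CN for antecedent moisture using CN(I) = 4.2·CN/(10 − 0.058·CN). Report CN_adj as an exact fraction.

CN_adj = 13300/233 ≈ 57.082

NRCS table: gravel roads, soil group A → CN(II) = 76
Dry (AMC I): CN(I) = 4.2·76/(10 − 0.058·76) = (1596/5)/(699/125) = 13300/233 ≈ 57.082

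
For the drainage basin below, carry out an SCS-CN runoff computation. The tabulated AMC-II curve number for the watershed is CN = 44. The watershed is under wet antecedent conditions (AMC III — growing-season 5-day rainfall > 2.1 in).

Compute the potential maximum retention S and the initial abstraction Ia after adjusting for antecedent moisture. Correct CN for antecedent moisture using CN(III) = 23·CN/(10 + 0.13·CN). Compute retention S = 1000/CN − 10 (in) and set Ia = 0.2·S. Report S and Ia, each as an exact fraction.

S = 1400/253 in ≈ 5.534 in; Ia = 280/253 in ≈ 1.107 in

CN(III) from CN(II)=44: (23·44)/(10 + 0.13·44) = 25300/393 ≈ 64.377
S = 1000/(25300/393) − 10 = 1400/253 in ≈ 5.534 in
Ia = 0.2·(1400/253) = 280/253 in ≈ 1.107 in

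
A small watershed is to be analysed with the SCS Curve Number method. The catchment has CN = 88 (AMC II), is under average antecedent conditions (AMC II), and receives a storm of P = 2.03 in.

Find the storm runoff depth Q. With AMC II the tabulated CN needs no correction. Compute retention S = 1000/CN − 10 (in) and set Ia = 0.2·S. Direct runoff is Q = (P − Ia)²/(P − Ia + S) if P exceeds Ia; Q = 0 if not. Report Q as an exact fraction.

Q = 3736489/3776300 in ≈ 0.989 in

CN(II) = 88; AMC II needs no correction.
Max retention: S = 1000/88 − 10 = 15/11 in (≈ 1.364 in)
Ia = 0.2S: 0.2·1.364 = 0.273 in (exactly 3/11)
Since P=2.030 > Ia=0.273: effective rainfall P−Ia = 1933/1100 in
Runoff Q = (P−Ia)²/(P−Ia+S) = (1.757)²/(1.757+1.364) = 3736489/3776300 ≈ 0.989 in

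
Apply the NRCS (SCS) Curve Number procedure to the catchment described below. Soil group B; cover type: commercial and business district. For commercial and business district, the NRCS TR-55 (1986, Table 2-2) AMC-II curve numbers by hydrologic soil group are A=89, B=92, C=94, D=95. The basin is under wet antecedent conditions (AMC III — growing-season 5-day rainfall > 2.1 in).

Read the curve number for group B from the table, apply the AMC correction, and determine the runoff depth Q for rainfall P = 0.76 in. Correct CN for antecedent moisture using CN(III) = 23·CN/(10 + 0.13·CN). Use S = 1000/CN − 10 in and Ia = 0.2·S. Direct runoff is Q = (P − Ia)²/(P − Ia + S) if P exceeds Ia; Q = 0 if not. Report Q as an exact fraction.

NRCS table: commercial and business district, soil group B → CN(II) = 92
CN(III) from CN(II)=92: (23·92)/(10 + 0.13·92) = 52900/549 ≈ 96.357
S = 1000/(52900/549) − 10 = 200/529 in ≈ 0.378 in
Initial abstraction Ia = S/5 = (200/529)/5 = 40/529 ≈ 0.076 in
Excess rainfall: 0.760 − 0.076 = 0.684 in; P > Ia so Q > 0
Q: (9051/13225)² ÷ (14051/13225) = 81920601/185824475 in (≈ 0.441 in)

Q = 81920601/185824475 in ≈ 0.441 in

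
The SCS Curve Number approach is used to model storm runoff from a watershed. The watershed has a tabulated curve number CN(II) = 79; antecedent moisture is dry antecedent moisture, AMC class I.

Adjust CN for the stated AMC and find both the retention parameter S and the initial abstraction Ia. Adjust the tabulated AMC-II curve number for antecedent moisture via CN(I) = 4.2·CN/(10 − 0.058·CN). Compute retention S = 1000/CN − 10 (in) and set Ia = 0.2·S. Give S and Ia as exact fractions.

S = 500/79 in ≈ 6.329 in; Ia = 100/79 in ≈ 1.266 in

Adjust CN=79 to AMC I: 4.2·79/(10 − 0.058·79) → (1659/5) ÷ (2709/500) = 7900/129 ≈ 61.240
Max retention: S = 1000/(7900/129) − 10 = 500/79 in (≈ 6.329 in)
Initial abstraction Ia = S/5 = (500/79)/5 = 100/79 ≈ 1.266 in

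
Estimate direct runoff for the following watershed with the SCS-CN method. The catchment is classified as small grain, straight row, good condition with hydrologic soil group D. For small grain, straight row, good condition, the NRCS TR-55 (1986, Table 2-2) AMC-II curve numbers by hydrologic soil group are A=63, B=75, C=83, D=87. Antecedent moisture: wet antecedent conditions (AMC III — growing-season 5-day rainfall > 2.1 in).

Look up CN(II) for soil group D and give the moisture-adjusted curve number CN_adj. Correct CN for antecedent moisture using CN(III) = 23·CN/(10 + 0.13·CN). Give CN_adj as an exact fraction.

CN_adj = 200100/2131 ≈ 93.900

NRCS table: small grain, straight row, good condition, soil group D → CN(II) = 87
CN(III) from CN(II)=87: (23·87)/(10 + 0.13·87) = 200100/2131 ≈ 93.900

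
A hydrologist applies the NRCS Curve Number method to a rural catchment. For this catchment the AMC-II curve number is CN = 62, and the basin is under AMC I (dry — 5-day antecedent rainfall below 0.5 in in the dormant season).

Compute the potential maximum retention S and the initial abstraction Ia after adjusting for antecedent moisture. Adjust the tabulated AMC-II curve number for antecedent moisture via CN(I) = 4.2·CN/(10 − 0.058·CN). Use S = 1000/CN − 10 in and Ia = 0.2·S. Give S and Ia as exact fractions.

Adjust CN=62 to AMC I: 4.2·62/(10 − 0.058·62) → (1302/5) ÷ (1601/250) = 65100/1601 ≈ 40.662
S = 1000/(65100/1601) − 10 = 9500/651 in ≈ 14.593 in
Ia = 0.2S: 0.2·14.593 = 2.919 in (exactly 1900/651)

S = 9500/651 in ≈ 14.593 in; Ia = 1900/651 in ≈ 2.919 in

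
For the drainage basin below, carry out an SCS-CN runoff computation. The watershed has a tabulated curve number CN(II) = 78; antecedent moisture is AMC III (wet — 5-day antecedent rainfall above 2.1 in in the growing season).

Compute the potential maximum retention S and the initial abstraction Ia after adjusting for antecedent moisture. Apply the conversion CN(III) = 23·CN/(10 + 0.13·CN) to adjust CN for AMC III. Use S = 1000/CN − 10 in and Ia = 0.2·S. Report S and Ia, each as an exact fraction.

Wet (AMC III): CN(III) = 23·78/(10 + 0.13·78) = 1794/(1007/50) = 89700/1007 ≈ 89.076
S = 1000/(89700/1007) − 10 = 1100/897 in ≈ 1.226 in
Initial abstraction Ia = S/5 = (1100/897)/5 = 220/897 ≈ 0.245 in

S = 1100/897 in ≈ 1.226 in; Ia = 220/897 in ≈ 0.245 in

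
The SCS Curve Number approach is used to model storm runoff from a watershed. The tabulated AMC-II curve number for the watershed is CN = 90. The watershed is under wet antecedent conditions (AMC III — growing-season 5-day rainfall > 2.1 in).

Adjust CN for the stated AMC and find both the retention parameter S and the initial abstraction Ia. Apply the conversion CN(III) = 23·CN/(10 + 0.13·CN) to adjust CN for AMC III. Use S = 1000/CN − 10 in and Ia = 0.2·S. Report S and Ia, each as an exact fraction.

S = 100/207 in ≈ 0.483 in; Ia = 20/207 in ≈ 0.097 in

Adjust CN=90 to AMC III: 23·90/(10 + 0.13·90) → 2070 ÷ (217/10) = 20700/217 ≈ 95.392
Max retention: S = 1000/(20700/217) − 10 = 100/207 in (≈ 0.483 in)
Ia = 0.2S: 0.2·0.483 = 0.097 in (exactly 20/207)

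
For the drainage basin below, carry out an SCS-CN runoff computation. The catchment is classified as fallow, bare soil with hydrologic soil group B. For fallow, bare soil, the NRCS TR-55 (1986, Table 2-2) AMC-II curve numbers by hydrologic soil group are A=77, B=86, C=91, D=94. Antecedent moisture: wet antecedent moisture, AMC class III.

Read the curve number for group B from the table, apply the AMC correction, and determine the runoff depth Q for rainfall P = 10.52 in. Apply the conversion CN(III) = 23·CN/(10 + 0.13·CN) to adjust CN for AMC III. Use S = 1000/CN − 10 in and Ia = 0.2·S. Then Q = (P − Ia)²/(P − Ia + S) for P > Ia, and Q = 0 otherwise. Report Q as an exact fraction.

NRCS table: fallow, bare soil, soil group B → CN(II) = 86
Adjust CN=86 to AMC III: 23·86/(10 + 0.13·86) → 1978 ÷ (1059/50) = 98900/1059 ≈ 93.390
S = 1000/(98900/1059) − 10 = 700/989 in ≈ 0.708 in
Initial abstraction Ia = S/5 = (700/989)/5 = 140/989 ≈ 0.142 in
Excess rainfall: 10.520 − 0.142 = 10.378 in; P > Ia so Q > 0
Runoff Q = (P−Ia)²/(P−Ia+S) = (10.378)²/(10.378+0.708) = 65847152449/6777295575 ≈ 9.716 in

Q = 65847152449/6777295575 in ≈ 9.716 in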